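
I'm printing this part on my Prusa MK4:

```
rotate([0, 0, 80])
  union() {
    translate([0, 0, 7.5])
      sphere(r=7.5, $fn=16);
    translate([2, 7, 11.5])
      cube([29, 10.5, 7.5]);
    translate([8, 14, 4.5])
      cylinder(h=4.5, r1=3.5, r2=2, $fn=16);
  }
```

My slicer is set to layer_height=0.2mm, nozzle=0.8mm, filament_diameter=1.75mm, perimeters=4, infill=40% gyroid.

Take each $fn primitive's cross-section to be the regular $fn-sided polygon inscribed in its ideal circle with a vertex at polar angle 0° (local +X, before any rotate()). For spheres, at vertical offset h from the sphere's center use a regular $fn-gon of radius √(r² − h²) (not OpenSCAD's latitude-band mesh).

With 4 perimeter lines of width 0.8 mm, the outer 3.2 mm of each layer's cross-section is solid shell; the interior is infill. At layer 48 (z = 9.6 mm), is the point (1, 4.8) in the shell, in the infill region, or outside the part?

At z = 9.6 mm: the r=7.5 sphere slices to a regular 16-gon of circumradius 7.200 (√(r²−h²) with h=2.1 from center); the cube at (2, 7) is not intersected at this z (z outside [11.5, 19]); the cone at (8, 14) does not reach this height (z outside [4.5, 9]); Merging all regions: only the r=7.5 sphere is present, so the union is just that shape — 1 connected region; (whole slice rotated 80° about Z — lengths, areas and connectivity unchanged). Overall, the cross-section is a single solid region. Undo the 80° rotation: the query point maps to (4.901, -0.151) in the un-rotated model frame. The nearest boundary edge runs (6.65, -2.76)→(7.20, 0.00); distance from the point to it = 2.23 mm. The point is inside the cross-section, 2.23 mm from the nearest boundary — within the 3.2 mm shell band (4 × 0.8).

shell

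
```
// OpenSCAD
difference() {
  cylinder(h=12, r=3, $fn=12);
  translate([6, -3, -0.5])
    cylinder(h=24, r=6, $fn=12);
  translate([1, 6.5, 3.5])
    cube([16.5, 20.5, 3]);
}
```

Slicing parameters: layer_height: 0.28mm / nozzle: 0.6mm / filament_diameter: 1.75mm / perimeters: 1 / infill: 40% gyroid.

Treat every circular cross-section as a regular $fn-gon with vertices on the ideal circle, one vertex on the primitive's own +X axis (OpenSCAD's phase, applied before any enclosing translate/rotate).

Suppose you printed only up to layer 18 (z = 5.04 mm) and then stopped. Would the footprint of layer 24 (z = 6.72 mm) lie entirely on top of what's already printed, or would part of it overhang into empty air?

entirely on top

Compare the two slices. At z = 5.04: the cylinder: section is a regular 12-gon, circumradius r=3 (area = (12/2)·3.000²·sin(360°/12) = 27.00 mm²); the r=6 cylinder at (6, -3) gives a regular 12-gon of circumradius 6 (constant along its height) (area = (12/2)·6.000²·sin(360°/12) = 108.00 mm²); the cube at (1, 6.5) is present — its section is the full 16.5×20.5 rectangle (area 338.25 mm²); Subtracting the remaining from the first: starting from the r=3 cylinder (27.00 mm²), the r=6 cylinder at (6, -3) partially overlaps it — only the 7.43 mm² overlap (of its 108.00 mm²) is removed, clipping the outline; the 16.5×20.5 cube at (1, 6.5) misses the remaining region (no effect) — area = 19.57 mm². At z = 6.72: the r=3 cylinder contributes a regular 12-gon of circumradius 3 (area = (12/2)·3.000²·sin(360°/12) = 27.00 mm²); the r=6 cylinder at (6, -3) gives a regular 12-gon of circumradius 6 (constant along its height) (area = (12/2)·6.000²·sin(360°/12) = 108.00 mm²); the cube at (1, 6.5) is not intersected at this z (z outside [3.5, 6.5]); Taking the first minus the rest: starting from the r=3 cylinder (27.00 mm²), the r=6 cylinder at (6, -3) partially overlaps it — only the 7.43 mm² overlap (of its 108.00 mm²) is removed, clipping the outline — area = 19.57 mm². Checking containment: the cross-section at z = 6.72 is a subset of the cross-section at z = 5.04.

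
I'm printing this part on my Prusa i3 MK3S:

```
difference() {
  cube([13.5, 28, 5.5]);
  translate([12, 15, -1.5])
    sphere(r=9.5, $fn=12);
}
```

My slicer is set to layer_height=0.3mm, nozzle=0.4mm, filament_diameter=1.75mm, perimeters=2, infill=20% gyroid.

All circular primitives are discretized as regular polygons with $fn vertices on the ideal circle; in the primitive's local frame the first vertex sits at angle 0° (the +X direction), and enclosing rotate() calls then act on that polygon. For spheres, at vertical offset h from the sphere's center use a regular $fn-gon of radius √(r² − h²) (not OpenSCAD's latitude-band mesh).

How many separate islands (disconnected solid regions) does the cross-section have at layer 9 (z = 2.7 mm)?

1

At z = 2.7 mm: the cube (footprint 13.5×28) is included at this height; the r=9.5 sphere at (12, 15) contributes a regular 12-gon of circumradius √(9.5²−4.2²) = 8.521; Subtracting the remaining from the first: starting from the 13.5×28 cube, the r=9.5 sphere at (12, 15) partially overlaps it — only the 133.88 mm² overlap (of its 217.83 mm²) is removed, clipping the outline — 1 connected region. Overall, the cross-section is a single solid region. Island count = 1.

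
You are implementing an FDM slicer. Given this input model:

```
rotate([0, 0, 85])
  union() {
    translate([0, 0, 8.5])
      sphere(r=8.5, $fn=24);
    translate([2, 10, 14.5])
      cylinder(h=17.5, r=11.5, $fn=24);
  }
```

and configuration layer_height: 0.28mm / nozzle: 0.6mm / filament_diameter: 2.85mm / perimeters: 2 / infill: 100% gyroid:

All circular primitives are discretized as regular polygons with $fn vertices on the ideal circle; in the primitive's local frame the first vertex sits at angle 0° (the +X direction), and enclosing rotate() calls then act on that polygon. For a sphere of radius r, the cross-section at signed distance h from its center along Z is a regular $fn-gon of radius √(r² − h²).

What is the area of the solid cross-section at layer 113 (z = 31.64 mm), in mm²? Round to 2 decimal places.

At z = 31.64 mm: the sphere is absent (|z−center|=23.140 > r=8.5); the r=11.5 cylinder at (2, 10) contributes a regular 24-gon of circumradius 11.5 (area = (24/2)·11.500²·sin(360°/24) = 410.75 mm²); Taking the union: only the r=11.5 cylinder at (2, 10) is present, so the union is just that shape — area = 410.75 mm²; (whole slice rotated 85° about Z — lengths, areas and connectivity unchanged). Overall, the cross-section is a single solid region. Net area = 410.75 mm².

410.75 mm²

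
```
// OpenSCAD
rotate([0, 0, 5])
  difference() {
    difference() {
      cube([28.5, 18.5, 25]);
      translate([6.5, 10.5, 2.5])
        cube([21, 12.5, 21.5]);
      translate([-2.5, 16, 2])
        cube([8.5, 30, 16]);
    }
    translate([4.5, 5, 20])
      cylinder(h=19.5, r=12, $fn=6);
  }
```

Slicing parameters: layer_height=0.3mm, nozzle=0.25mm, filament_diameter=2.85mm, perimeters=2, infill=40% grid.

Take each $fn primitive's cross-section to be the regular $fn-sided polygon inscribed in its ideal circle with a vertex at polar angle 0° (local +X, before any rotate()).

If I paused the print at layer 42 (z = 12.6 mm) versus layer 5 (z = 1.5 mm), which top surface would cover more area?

layer 5 (z = 1.5 mm)

Layer 42 (z = 12.6): the 28.5×18.5 cube contributes its full rectangle (area 527.25 mm²); the cube at (6.5, 10.5) (footprint 21×12.5) is included at this height (area 262.50 mm²); the cube at (-2.5, 16) is present — its section is the full 8.5×30 rectangle (area 255.00 mm²); Subtracting the remaining from the first: starting from the 28.5×18.5 cube (527.25 mm²), the 21×12.5 cube at (6.5, 10.5) partially overlaps it — only the 168.00 mm² overlap (of its 262.50 mm²) is removed, clipping the outline; the 8.5×30 cube at (-2.5, 16) partially overlaps it — only the 15.00 mm² overlap (of its 255.00 mm²) is removed, clipping the outline — area = 344.25 mm²; the cylinder at (4.5, 5) does not reach this height (z outside [20, 39.5]); Taking the first minus the rest: none of the subtracted shapes is present at this height, so the result so far is unchanged — area = 344.25 mm²; (rotated 5° about Z; rotation is an isometry so areas/perimeters/island counts are preserved). So its area = 344.25 mm². Layer 5 (z = 1.5): the cube (footprint 28.5×18.5) is included at this height (area 527.25 mm²); the cube at (6.5, 10.5) is not intersected at this z (z outside [2.5, 24]); the cube at (-2.5, 16) is not intersected at this z (z outside [2, 18]); Taking the first minus the rest: none of the subtracted shapes is present at this height, so the 28.5×18.5 cube is unchanged — area = 527.25 mm²; the cylinder at (4.5, 5) does not reach this height (z outside [20, 39.5]); After the difference (first − rest): none of the subtracted shapes is present at this height, so the result so far is unchanged — area = 527.25 mm²; (rotated 5° about Z; rotation is an isometry so areas/perimeters/island counts are preserved). So its area = 527.25 mm². Layer 5 is larger (527.25 vs 344.25 mm²).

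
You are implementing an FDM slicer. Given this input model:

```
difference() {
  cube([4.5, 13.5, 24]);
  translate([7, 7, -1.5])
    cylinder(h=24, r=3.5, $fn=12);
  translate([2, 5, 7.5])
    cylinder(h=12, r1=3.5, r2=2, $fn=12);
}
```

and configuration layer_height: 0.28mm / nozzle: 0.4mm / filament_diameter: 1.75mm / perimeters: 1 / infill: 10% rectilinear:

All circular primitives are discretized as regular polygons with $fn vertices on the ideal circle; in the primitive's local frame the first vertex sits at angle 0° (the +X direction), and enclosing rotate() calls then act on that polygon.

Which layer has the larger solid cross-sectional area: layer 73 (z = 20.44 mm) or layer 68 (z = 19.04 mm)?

layer 73 (z = 20.44 mm)

Layer 73 (z = 20.44): the 4.5×13.5 cube contributes its full rectangle (area 60.75 mm²); the r=3.5 cylinder at (7, 7) gives a regular 12-gon of circumradius 3.5 (constant along its height) (area = (12/2)·3.500²·sin(360°/12) = 36.75 mm²); the cone at (2, 5) does not reach this height (z outside [7.5, 19.5]); Subtracting the remaining from the first: starting from the 4.5×13.5 cube (60.75 mm²), the r=3.5 cylinder at (7, 7) partially overlaps it — only the 2.96 mm² overlap (of its 36.75 mm²) is removed, clipping the outline — area = 57.79 mm². So its area = 57.79 mm². Layer 68 (z = 19.04): the 4.5×13.5 cube contributes its full rectangle (area 60.75 mm²); the cylinder at (7, 7): section is a regular 12-gon, circumradius r=3.5 (area = (12/2)·3.500²·sin(360°/12) = 36.75 mm²); the cone at (2, 5) contributes a regular 12-gon of circumradius 2.058 (interpolated between r1=3.5 and r2=2 at t=0.962) (area = (12/2)·2.058²·sin(360°/12) = 12.70 mm²); Taking the first minus the rest: starting from the 4.5×13.5 cube (60.75 mm²), the r=3.5 cylinder at (7, 7) partially overlaps it — only the 2.96 mm² overlap (of its 36.75 mm²) is removed, clipping the outline; the cone at (2, 5) partially overlaps it — only the 12.67 mm² overlap (of its 12.70 mm²) is removed, clipping the outline — area = 45.12 mm². So its area = 45.12 mm². Layer 73 is larger (57.79 vs 45.12 mm²).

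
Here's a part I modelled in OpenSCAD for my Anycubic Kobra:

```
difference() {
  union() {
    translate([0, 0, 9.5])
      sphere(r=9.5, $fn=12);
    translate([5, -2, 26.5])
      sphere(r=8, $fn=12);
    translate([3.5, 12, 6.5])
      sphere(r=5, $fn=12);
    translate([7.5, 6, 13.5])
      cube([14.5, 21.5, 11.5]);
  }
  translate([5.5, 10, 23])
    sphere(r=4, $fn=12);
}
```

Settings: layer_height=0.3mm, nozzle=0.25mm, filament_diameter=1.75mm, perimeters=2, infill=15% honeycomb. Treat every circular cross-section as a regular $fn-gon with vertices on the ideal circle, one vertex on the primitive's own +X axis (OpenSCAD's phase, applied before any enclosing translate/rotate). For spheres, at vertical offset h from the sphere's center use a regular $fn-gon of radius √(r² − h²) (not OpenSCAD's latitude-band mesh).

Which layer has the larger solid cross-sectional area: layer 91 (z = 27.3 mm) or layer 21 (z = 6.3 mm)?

Layer 91 (z = 27.3): the sphere is not intersected at this z (|z−center|=17.800 > r=9.5); the sphere at (5, -2): section is a regular 12-gon, circumradius = √(r²−h²) = √(8²−0.8²) = 7.960 (area = (12/2)·7.960²·sin(360°/12) = 190.08 mm²); the sphere at (3.5, 12) does not reach this height (|z−center|=20.800 > r=5); the cube at (7.5, 6) does not reach this height (z outside [13.5, 25]); Combining (union): only the r=8 sphere at (5, -2) is present, so the union is just that shape — area = 190.08 mm²; the sphere at (5.5, 10) is absent (|z−center|=4.300 > r=4); After the difference (first − rest): none of the subtracted shapes is present at this height, so the result so far is unchanged — area = 190.08 mm². So its area = 190.08 mm². Layer 21 (z = 6.3): the r=9.5 sphere slices to a regular 12-gon of circumradius 8.945 (√(r²−h²) with h=3.2 from center) (area = (12/2)·8.945²·sin(360°/12) = 240.03 mm²); the sphere at (5, -2) is not intersected at this z (|z−center|=20.200 > r=8); the r=5 sphere at (3.5, 12) contributes a regular 12-gon of circumradius √(5²−0.2²) = 4.996 (area = (12/2)·4.996²·sin(360°/12) = 74.88 mm²); the cube at (7.5, 6) is absent (z outside [13.5, 25]); Merging all regions: the regions partially overlap — summed areas 314.91 mm² minus the doubly-counted overlap 3.99 mm² gives 310.92 mm² — area = 310.92 mm²; the sphere at (5.5, 10) is absent (|z−center|=16.700 > r=4); Subtracting the remaining from the first: none of the subtracted shapes is present at this height, so that combined region is unchanged — area = 310.92 mm². So its area = 310.92 mm². Layer 21 is larger (310.92 vs 190.08 mm²).

layer 21 (z = 6.3 mm)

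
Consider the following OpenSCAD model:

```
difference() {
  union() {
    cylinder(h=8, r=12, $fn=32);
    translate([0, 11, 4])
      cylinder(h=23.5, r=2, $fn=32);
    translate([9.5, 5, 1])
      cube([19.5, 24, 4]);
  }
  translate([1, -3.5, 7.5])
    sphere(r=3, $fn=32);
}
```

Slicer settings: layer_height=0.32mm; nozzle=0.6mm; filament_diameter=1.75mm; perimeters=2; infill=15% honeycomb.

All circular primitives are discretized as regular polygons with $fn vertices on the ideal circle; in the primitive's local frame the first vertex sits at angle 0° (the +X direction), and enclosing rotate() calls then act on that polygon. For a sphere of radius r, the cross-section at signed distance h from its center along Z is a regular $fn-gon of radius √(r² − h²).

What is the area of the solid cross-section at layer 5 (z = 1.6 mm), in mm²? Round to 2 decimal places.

915.81 mm²

At z = 1.6 mm: the r=12 cylinder contributes a regular 32-gon of circumradius 12 (area = (32/2)·12.000²·sin(360°/32) = 449.49 mm²); the cylinder at (0, 11) does not reach this height (z outside [4, 27.5]); the cube at (9.5, 5) (footprint 19.5×24) is included at this height (area 468.00 mm²); Taking the union: the regions partially overlap — summed areas 917.49 mm² minus the doubly-counted overlap 1.68 mm² gives 915.81 mm² — area = 915.81 mm²; the sphere at (1, -3.5) is not intersected at this z (|z−center|=5.900 > r=3); After the difference (first − rest): none of the subtracted shapes is present at this height, so that combined region is unchanged — area = 915.81 mm². Overall, the cross-section is a single solid region. Net area = 915.81 mm².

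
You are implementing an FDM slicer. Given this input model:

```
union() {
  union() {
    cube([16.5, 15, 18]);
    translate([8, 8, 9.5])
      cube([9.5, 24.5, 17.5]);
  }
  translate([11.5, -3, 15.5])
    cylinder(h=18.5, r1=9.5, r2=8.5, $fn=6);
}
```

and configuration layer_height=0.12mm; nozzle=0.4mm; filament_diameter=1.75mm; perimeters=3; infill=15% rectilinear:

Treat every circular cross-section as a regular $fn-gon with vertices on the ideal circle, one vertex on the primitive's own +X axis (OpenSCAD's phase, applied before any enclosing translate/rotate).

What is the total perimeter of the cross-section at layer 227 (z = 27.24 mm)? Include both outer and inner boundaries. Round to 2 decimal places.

At z = 27.24 mm: the cube does not reach this height (z outside [0, 18]); the cube at (8, 8) is not intersected at this z (z outside [9.5, 27]); Merging all regions: nothing is present at this height; the cone at (11.5, -3): at t=0.635 of its height the radius interpolates to r₁+(r₂−r₁)t = 8.865, giving a regular 6-gon of that circumradius (perimeter = 2·6·8.865·sin(180°/6) = 53.19 mm); Combining (union): only the cone at (11.5, -3) is present, so the union is just that shape — boundary = 53.19 mm. Overall, the cross-section is a single solid region. Total boundary length (outer) = 53.19 mm.

53.19 mm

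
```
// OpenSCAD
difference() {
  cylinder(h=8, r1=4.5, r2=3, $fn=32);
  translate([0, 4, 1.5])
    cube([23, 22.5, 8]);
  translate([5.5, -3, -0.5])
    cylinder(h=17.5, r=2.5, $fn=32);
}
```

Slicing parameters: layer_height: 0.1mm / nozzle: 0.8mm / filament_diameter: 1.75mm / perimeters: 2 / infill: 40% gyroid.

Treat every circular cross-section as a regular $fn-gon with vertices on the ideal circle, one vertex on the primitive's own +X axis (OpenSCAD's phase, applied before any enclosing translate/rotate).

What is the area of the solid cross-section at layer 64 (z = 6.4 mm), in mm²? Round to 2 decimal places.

At z = 6.4 mm: the cone contributes a regular 32-gon of circumradius 3.300 (interpolated between r1=4.5 and r2=3 at t=0.800) (area = (32/2)·3.300²·sin(360°/32) = 33.99 mm²); the cube at (0, 4) is present — its section is the full 23×22.5 rectangle (area 517.50 mm²); the r=2.5 cylinder at (5.5, -3) gives a regular 32-gon of circumradius 2.5 (constant along its height) (area = (32/2)·2.500²·sin(360°/32) = 19.51 mm²); Taking the first minus the rest: starting from the cone (33.99 mm²), the 23×22.5 cube at (0, 4) misses the remaining region (no effect); the r=2.5 cylinder at (5.5, -3) misses the remaining region (no effect) — area = 33.99 mm². Overall, the cross-section is a single solid region. Net area = 33.99 mm².

33.99 mm²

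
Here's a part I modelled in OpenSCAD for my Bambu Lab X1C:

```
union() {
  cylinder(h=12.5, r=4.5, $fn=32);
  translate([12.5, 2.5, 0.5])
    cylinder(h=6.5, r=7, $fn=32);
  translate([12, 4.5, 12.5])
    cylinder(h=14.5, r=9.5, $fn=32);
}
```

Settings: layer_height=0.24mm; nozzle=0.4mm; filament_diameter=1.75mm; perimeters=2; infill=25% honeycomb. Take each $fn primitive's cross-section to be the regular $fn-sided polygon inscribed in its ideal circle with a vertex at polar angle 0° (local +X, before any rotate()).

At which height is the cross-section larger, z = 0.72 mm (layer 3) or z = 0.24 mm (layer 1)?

layer 3 (z = 0.72 mm)

Layer 3 (z = 0.72): the cylinder: section is a regular 32-gon, circumradius r=4.5 (area = (32/2)·4.500²·sin(360°/32) = 63.21 mm²); the r=7 cylinder at (12.5, 2.5) gives a regular 32-gon of circumradius 7 (constant along its height) (area = (32/2)·7.000²·sin(360°/32) = 152.95 mm²); the cylinder at (12, 4.5) does not reach this height (z outside [12.5, 27]); Merging all regions: the 2 present regions are separate (no shared area or edge), so areas and boundary lengths simply add and each stays a separate island — area = 216.16 mm². So its area = 216.16 mm². Layer 1 (z = 0.24): the r=4.5 cylinder contributes a regular 32-gon of circumradius 4.5 (area = (32/2)·4.500²·sin(360°/32) = 63.21 mm²); the cylinder at (12.5, 2.5) is not intersected at this z (z outside [0.5, 7]); the cylinder at (12, 4.5) is absent (z outside [12.5, 27]); Taking the union: only the r=4.5 cylinder is present, so the union is just that shape — area = 63.21 mm². So its area = 63.21 mm². Layer 3 is larger (216.16 vs 63.21 mm²).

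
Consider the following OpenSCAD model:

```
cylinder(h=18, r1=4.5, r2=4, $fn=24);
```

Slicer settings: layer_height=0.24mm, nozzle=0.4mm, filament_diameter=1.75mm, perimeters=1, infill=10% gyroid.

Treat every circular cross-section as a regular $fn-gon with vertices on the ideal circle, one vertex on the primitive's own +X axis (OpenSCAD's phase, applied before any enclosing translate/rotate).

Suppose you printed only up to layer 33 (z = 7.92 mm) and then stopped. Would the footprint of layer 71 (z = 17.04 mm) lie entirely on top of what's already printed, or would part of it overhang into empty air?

entirely on top

Compare the two slices. At z = 7.92: the cone contributes a regular 24-gon of circumradius 4.280 (interpolated between r1=4.5 and r2=4 at t=0.440) (area = (24/2)·4.280²·sin(360°/24) = 56.89 mm²). At z = 17.04: the cone contributes a regular 24-gon of circumradius 4.027 (interpolated between r1=4.5 and r2=4 at t=0.947) (area = (24/2)·4.027²·sin(360°/24) = 50.36 mm²). Checking containment: the cross-section at z = 17.04 is a subset of the cross-section at z = 7.92.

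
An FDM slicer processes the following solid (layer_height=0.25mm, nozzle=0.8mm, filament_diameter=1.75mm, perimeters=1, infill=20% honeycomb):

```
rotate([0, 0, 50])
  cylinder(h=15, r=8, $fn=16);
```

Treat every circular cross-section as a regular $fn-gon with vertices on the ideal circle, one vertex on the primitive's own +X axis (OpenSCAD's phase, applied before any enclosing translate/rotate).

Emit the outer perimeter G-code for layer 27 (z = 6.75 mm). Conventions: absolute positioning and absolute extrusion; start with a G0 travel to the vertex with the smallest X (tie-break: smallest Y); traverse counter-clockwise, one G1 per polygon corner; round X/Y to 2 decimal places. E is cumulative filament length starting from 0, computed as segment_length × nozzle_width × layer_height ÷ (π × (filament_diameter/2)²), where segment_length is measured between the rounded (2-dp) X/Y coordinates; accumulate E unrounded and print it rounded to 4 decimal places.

At z = 6.75 mm: the r=8 cylinder gives a regular 16-gon of circumradius 8 (constant along its height); (rotated 50° about Z; rotation is an isometry so areas/perimeters/island counts are preserved). The outline is a single polygon with 16 vertices. Extrusion per mm of travel: 0.8 × 0.25 / (π × 0.875²) = 0.083150. Accumulating E over each segment gives final E = 4.1533.

G0 X-7.97 Y-0.70 Z6.75
G1 X-7.10 Y-3.69 E0.2589
G1 X-5.14 Y-6.13 E0.5192
G1 X-2.41 Y-7.63 E0.7782
G1 X0.70 Y-7.97 E1.0383
G1 X3.69 Y-7.10 E1.2972
G1 X6.13 Y-5.14 E1.5575
G1 X7.63 Y-2.41 E1.8165
G1 X7.97 Y0.70 E2.0766
G1 X7.10 Y3.69 E2.3356
G1 X5.14 Y6.13 E2.5958
G1 X2.41 Y7.63 E2.8548
G1 X-0.70 Y7.97 E3.1149
G1 X-3.69 Y7.10 E3.3739
G1 X-6.13 Y5.14 E3.6341
G1 X-7.63 Y2.41 E3.8931
G1 X-7.97 Y-0.70 E4.1533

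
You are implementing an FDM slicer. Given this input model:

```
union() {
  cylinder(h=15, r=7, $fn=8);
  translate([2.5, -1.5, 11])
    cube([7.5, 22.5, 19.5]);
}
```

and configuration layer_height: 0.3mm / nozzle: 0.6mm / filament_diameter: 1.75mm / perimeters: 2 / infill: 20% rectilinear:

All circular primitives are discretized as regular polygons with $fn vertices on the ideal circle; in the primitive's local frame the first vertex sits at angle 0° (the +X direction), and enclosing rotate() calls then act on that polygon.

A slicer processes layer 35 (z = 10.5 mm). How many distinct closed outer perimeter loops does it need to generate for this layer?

1

At z = 10.5 mm: the r=7 cylinder gives a regular 8-gon of circumradius 7 (constant along its height); the cube at (2.5, -1.5) is not intersected at this z (z outside [11, 30.5]); Merging all regions: only the r=7 cylinder is present, so the union is just that shape — 1 connected region. The result has 1 disconnected region.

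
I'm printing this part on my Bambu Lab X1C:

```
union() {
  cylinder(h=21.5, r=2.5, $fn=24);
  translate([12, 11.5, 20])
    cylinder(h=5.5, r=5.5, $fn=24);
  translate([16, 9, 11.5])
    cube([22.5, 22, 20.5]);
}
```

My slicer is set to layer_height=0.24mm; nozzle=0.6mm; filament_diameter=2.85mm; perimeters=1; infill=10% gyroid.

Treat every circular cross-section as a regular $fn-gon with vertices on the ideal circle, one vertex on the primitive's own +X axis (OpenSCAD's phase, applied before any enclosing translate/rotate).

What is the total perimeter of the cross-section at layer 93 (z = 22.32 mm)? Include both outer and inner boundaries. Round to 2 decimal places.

109.62 mm

At z = 22.32 mm: the cylinder is absent (z outside [0, 21.5]); the r=5.5 cylinder at (12, 11.5) contributes a regular 24-gon of circumradius 5.5 (perimeter = 2·24·5.500·sin(180°/24) = 34.46 mm); the cube at (16, 9) (footprint 22.5×22) is included at this height (perimeter 89.00 mm); Taking the union: the regions partially overlap (shared area 6.93 mm²), so the edge portions inside another operand are dropped and the merged outline is re-measured after clipping — boundary = 109.62 mm. Overall, the cross-section is a single solid region. Total boundary length (outer) = 109.62 mm.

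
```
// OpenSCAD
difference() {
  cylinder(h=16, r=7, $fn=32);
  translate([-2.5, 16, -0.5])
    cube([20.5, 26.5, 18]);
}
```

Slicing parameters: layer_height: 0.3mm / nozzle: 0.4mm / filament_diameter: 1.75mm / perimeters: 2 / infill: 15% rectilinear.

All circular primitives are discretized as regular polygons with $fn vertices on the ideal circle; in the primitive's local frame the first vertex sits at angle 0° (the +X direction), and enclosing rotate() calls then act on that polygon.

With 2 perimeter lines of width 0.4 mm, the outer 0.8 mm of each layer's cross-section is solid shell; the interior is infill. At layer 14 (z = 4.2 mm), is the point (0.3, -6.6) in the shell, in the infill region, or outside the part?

At z = 4.2 mm: the cylinder: section is a regular 32-gon, circumradius r=7; the cube at (-2.5, 16) is present — its section is the full 20.5×26.5 rectangle; Subtracting the remaining from the first: starting from the r=7 cylinder, the 20.5×26.5 cube at (-2.5, 16) misses the remaining region (no effect) — 1 connected region. Overall, the cross-section is a single solid region. The nearest boundary edge runs (1.37, -6.87)→(-0.00, -7.00); distance from the point to it = 0.37 mm. The point is inside the cross-section, 0.37 mm from the nearest boundary — within the 0.8 mm shell band (2 × 0.4).

shell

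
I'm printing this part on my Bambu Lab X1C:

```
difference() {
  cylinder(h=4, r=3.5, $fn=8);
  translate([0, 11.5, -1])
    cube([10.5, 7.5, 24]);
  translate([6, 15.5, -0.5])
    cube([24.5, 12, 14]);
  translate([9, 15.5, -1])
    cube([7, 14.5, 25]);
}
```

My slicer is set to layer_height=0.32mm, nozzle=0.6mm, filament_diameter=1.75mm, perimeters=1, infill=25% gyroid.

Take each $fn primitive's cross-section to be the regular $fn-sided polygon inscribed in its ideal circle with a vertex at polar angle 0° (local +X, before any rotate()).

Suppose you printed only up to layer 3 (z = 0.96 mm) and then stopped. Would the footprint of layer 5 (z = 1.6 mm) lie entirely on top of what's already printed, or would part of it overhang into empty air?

entirely on top

Compare the two slices. At z = 0.96: the cylinder: section is a regular 8-gon, circumradius r=3.5 (area = (8/2)·3.500²·sin(360°/8) = 34.65 mm²); the cube at (0, 11.5) (footprint 10.5×7.5) is included at this height (area 78.75 mm²); the cube at (6, 15.5) (footprint 24.5×12) is included at this height (area 294.00 mm²); the 7×14.5 cube at (9, 15.5) contributes its full rectangle (area 101.50 mm²); Subtracting the remaining from the first: starting from the r=3.5 cylinder (34.65 mm²), the 10.5×7.5 cube at (0, 11.5) misses the remaining region (no effect); the 24.5×12 cube at (6, 15.5) misses the remaining region (no effect); the 7×14.5 cube at (9, 15.5) misses the remaining region (no effect) — area = 34.65 mm². At z = 1.6: the r=3.5 cylinder contributes a regular 8-gon of circumradius 3.5 (area = (8/2)·3.500²·sin(360°/8) = 34.65 mm²); the cube at (0, 11.5) (footprint 10.5×7.5) is included at this height (area 78.75 mm²); the cube at (6, 15.5) is present — its section is the full 24.5×12 rectangle (area 294.00 mm²); the cube at (9, 15.5) (footprint 7×14.5) is included at this height (area 101.50 mm²); Taking the first minus the rest: starting from the r=3.5 cylinder (34.65 mm²), the 10.5×7.5 cube at (0, 11.5) misses the remaining region (no effect); the 24.5×12 cube at (6, 15.5) misses the remaining region (no effect); the 7×14.5 cube at (9, 15.5) misses the remaining region (no effect) — area = 34.65 mm². Checking containment: the cross-section at z = 1.6 is a subset of the cross-section at z = 0.96.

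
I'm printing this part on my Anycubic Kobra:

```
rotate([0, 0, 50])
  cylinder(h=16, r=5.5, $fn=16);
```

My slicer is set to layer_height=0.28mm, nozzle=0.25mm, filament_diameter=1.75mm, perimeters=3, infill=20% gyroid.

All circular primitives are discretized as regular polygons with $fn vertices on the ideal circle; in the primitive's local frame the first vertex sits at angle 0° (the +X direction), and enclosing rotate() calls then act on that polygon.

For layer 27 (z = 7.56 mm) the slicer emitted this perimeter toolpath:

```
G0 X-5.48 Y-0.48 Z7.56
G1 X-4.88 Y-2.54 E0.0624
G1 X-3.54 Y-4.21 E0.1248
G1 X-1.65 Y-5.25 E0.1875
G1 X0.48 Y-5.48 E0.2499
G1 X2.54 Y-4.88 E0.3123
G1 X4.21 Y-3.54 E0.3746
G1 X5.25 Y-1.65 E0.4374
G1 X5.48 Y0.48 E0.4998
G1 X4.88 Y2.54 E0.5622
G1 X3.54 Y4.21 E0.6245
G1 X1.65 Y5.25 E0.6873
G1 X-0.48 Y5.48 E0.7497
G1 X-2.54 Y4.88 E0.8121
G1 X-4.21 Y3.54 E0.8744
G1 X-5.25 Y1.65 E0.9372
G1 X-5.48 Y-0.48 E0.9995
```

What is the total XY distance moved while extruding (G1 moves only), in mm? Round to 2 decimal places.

34.35 mm

Sum the Euclidean lengths of each G1 segment: total = 34.35 mm.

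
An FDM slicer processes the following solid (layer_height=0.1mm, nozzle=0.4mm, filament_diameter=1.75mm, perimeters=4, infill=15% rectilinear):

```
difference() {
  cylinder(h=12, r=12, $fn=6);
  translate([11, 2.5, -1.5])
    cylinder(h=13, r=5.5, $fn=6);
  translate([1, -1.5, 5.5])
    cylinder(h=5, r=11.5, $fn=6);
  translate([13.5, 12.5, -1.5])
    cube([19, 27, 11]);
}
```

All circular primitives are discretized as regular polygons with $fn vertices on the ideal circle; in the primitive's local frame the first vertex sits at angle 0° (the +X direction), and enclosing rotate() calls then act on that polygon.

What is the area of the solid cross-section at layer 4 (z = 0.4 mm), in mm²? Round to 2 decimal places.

At z = 0.4 mm: the cylinder: section is a regular 6-gon, circumradius r=12 (area = (6/2)·12.000²·sin(360°/6) = 374.12 mm²); the cylinder at (11, 2.5): section is a regular 6-gon, circumradius r=5.5 (area = (6/2)·5.500²·sin(360°/6) = 78.59 mm²); the cylinder at (1, -1.5) is absent (z outside [5.5, 10.5]); the cube at (13.5, 12.5) is present — its section is the full 19×27 rectangle (area 513.00 mm²); After the difference (first − rest): starting from the r=12 cylinder (374.12 mm²), the r=5.5 cylinder at (11, 2.5) partially overlaps it — only the 32.20 mm² overlap (of its 78.59 mm²) is removed, clipping the outline; the 19×27 cube at (13.5, 12.5) misses the remaining region (no effect) — area = 341.92 mm². Overall, the cross-section is a single solid region. Net area = 341.92 mm².

341.92 mm²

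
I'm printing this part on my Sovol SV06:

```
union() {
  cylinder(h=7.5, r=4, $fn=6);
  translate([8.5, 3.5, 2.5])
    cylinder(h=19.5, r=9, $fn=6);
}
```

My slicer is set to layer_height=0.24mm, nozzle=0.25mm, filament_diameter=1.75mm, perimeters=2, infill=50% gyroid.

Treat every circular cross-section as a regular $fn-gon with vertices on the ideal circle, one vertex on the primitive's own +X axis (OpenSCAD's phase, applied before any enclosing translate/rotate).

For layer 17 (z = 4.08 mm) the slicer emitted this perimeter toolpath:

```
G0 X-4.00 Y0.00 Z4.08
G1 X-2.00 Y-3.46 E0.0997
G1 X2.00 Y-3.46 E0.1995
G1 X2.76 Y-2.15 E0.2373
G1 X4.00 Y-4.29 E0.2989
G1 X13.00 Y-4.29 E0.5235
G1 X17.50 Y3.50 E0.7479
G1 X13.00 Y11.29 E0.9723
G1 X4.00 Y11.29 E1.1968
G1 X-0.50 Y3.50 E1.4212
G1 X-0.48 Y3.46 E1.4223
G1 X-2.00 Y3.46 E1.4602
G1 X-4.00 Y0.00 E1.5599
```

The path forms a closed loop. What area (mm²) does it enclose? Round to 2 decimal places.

Apply the shoelace formula to the sequence of (X, Y) vertices; enclosed area = 240.63 mm².

240.63 mm²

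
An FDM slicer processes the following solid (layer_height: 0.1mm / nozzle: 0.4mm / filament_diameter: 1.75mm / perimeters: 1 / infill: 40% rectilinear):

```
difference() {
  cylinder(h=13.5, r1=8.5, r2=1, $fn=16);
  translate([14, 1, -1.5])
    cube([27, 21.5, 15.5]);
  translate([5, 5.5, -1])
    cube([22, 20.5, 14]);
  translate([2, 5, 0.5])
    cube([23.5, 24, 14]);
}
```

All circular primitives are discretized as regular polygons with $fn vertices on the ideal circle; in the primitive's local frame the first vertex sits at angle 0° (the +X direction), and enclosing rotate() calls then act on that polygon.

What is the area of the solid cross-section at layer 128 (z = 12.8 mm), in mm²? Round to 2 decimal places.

At z = 12.8 mm: the cone: at t=0.948 of its height the radius interpolates to r₁+(r₂−r₁)t = 1.389, giving a regular 16-gon of that circumradius (area = (16/2)·1.389²·sin(360°/16) = 5.91 mm²); the cube at (14, 1) (footprint 27×21.5) is included at this height (area 580.50 mm²); the cube at (5, 5.5) is present — its section is the full 22×20.5 rectangle (area 451.00 mm²); the 23.5×24 cube at (2, 5) contributes its full rectangle (area 564.00 mm²); Taking the first minus the rest: starting from the cone (5.91 mm²), the 27×21.5 cube at (14, 1) misses the remaining region (no effect); the 22×20.5 cube at (5, 5.5) misses the remaining region (no effect); the 23.5×24 cube at (2, 5) misses the remaining region (no effect) — area = 5.91 mm². Overall, the cross-section is a single solid region. Net area = 5.91 mm².

5.91 mm²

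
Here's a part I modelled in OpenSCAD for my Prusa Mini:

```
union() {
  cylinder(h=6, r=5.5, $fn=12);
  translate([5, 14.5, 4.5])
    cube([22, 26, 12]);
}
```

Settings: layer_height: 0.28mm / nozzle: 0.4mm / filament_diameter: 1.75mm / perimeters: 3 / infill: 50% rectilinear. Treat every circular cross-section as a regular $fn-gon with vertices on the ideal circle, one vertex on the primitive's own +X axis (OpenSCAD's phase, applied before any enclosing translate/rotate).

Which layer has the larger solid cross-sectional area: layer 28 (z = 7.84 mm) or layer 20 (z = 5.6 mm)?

Layer 28 (z = 7.84): the cylinder does not reach this height (z outside [0, 6]); the 22×26 cube at (5, 14.5) contributes its full rectangle (area 572.00 mm²); Taking the union: only the 22×26 cube at (5, 14.5) is present, so the union is just that shape — area = 572.00 mm². So its area = 572.00 mm². Layer 20 (z = 5.6): the cylinder: section is a regular 12-gon, circumradius r=5.5 (area = (12/2)·5.500²·sin(360°/12) = 90.75 mm²); the 22×26 cube at (5, 14.5) contributes its full rectangle (area 572.00 mm²); Merging all regions: the 2 present regions are separate (no shared area or edge), so areas and boundary lengths simply add and each stays a separate island — area = 662.75 mm². So its area = 662.75 mm². Layer 20 is larger (662.75 vs 572.00 mm²).

layer 20 (z = 5.6 mm)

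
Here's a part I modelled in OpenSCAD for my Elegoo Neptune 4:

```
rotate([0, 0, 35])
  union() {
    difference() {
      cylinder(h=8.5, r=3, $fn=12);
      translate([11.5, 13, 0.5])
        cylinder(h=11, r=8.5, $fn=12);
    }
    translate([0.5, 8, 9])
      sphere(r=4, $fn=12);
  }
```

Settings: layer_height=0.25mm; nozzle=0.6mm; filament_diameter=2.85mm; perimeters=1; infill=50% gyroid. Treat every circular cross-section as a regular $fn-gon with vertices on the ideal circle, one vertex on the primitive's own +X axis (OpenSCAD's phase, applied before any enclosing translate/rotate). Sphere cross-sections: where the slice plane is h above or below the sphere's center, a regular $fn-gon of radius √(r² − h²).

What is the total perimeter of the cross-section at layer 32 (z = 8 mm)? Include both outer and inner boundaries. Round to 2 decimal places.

42.69 mm

At z = 8 mm: the r=3 cylinder contributes a regular 12-gon of circumradius 3 (perimeter = 2·12·3.000·sin(180°/12) = 18.63 mm); the r=8.5 cylinder at (11.5, 13) contributes a regular 12-gon of circumradius 8.5 (perimeter = 2·12·8.500·sin(180°/12) = 52.80 mm); Subtracting the remaining from the first: starting from the r=3 cylinder, the r=8.5 cylinder at (11.5, 13) misses the remaining region (no effect) — boundary = 18.63 mm; the r=4 sphere at (0.5, 8) slices to a regular 12-gon of circumradius 3.873 (√(r²−h²) with h=1 from center) (perimeter = 2·12·3.873·sin(180°/12) = 24.06 mm); Taking the union: the 2 present regions are separate (no shared area or edge), so areas and boundary lengths simply add and each stays a separate island — boundary = 42.69 mm; (rotated 35° about Z; rotation is an isometry so areas/perimeters/island counts are preserved). Overall, the cross-section has 2 separate islands. Total boundary length (outer) = 42.69 mm.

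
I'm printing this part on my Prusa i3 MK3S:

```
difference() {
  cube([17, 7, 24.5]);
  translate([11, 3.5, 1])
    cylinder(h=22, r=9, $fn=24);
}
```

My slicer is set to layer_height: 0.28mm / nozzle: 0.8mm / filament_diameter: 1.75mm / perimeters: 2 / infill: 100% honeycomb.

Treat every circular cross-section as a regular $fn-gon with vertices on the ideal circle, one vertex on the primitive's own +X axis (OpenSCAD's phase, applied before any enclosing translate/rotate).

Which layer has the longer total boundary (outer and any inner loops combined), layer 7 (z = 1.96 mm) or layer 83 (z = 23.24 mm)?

Layer 7 (z = 1.96): the 17×7 cube contributes its full rectangle (perimeter 48.00 mm); the r=9 cylinder at (11, 3.5) gives a regular 24-gon of circumradius 9 (constant along its height) (perimeter = 2·24·9.000·sin(180°/24) = 56.39 mm); After the difference (first − rest): starting from the 17×7 cube, the r=9 cylinder at (11, 3.5) partially overlaps it — only the 103.00 mm² overlap (of its 251.57 mm²) is removed, clipping the outline — boundary = 19.82 mm. So its perimeter = 19.82 mm. Layer 83 (z = 23.24): the cube (footprint 17×7) is included at this height (perimeter 48.00 mm); the cylinder at (11, 3.5) is not intersected at this z (z outside [1, 23]); Subtracting the remaining from the first: none of the subtracted shapes is present at this height, so the 17×7 cube is unchanged — boundary = 48.00 mm. So its perimeter = 48.00 mm. Layer 83 is larger (48.00 vs 19.82 mm).

layer 83 (z = 23.24 mm)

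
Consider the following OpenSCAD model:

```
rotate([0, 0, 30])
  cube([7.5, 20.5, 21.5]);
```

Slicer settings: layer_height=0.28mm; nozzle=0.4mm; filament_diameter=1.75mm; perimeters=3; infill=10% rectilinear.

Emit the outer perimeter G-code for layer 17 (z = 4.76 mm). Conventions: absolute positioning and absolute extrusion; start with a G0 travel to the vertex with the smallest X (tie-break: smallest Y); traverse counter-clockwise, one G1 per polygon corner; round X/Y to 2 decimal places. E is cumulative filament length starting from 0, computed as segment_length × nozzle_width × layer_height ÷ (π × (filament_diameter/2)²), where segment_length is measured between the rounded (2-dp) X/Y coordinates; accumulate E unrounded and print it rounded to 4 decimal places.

G0 X-10.25 Y17.75 Z4.76
G1 X0.00 Y0.00 E0.9544
G1 X6.50 Y3.75 E1.3038
G1 X-3.75 Y21.50 E2.2583
G1 X-10.25 Y17.75 E2.6077

At z = 4.76 mm: the 7.5×20.5 cube contributes its full rectangle; (rotated 30° about Z; rotation is an isometry so areas/perimeters/island counts are preserved). The outline is a single polygon with 4 vertices. Extrusion per mm of travel: 0.4 × 0.28 / (π × 0.875²) = 0.046564. Accumulating E over each segment gives final E = 2.6077.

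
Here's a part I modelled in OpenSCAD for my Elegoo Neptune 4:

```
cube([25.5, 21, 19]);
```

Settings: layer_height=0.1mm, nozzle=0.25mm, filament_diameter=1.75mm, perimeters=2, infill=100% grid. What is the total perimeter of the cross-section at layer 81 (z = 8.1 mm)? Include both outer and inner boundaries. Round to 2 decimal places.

93.00 mm

At z = 8.1 mm: the 25.5×21 cube contributes its full rectangle (perimeter 93.00 mm). Overall, the cross-section is a single solid region. Total boundary length (outer) = 93.00 mm.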